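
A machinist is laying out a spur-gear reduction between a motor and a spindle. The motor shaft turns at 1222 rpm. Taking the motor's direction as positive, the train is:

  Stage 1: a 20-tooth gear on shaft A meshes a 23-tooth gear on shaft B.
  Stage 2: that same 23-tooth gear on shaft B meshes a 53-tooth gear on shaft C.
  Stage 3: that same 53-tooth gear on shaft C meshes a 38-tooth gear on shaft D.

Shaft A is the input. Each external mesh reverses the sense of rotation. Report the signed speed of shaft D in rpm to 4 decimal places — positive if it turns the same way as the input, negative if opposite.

-643.1579 rpm (opposite to input, |ω| = 643.1579 rpm)

Stage 1 [20T→23T]: ω = 1222.0000×20/23 = 1062.6087 rpm, dir flips to −; running = −1062.6087
Stage 2 [23T→53T]: ω = 1062.6087×23/53 = 461.1321 rpm, dir flips to +; running = +461.1321
Stage 3 [53T→38T]: ω = 461.1321×53/38 = 643.1579 rpm, dir flips to −; running = −643.1579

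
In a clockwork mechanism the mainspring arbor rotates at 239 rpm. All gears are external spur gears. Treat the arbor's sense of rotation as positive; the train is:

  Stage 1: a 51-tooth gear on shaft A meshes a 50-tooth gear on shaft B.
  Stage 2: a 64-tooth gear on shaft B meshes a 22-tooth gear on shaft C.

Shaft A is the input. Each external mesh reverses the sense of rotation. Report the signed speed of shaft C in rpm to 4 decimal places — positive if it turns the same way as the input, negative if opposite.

Stage 1 [51T→50T]: ω = 239.0000×51/50 = 243.7800 rpm, dir flips to −; running = −243.7800
Stage 2 [64T→22T]: ω = 243.7800×64/22 = 709.1782 rpm, dir flips to +; running = +709.1782

+709.1782 rpm (same as input, |ω| = 709.1782 rpm)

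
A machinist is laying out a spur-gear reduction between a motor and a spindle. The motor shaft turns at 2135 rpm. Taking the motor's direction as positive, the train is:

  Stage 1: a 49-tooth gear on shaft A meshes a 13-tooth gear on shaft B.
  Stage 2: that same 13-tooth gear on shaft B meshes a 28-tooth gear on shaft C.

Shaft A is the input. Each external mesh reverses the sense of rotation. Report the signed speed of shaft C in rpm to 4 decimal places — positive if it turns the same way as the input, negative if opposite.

Stage 1 [49T→13T]: ω = 2135.0000×49/13 = 8047.3077 rpm, dir flips to −; running = −8047.3077
Stage 2 [13T→28T]: ω = 8047.3077×13/28 = 3736.2500 rpm, dir flips to +; running = +3736.2500

+3736.2500 rpm (same as input, |ω| = 3736.2500 rpm)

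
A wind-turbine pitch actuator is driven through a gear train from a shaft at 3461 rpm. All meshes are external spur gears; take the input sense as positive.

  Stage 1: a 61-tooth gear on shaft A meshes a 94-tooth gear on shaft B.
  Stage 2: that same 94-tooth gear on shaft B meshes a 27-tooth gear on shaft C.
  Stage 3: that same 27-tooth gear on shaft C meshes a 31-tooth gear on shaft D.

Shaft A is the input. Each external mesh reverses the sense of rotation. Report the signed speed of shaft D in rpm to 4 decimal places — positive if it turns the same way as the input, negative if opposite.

Stage 1 [61T→94T]: ω = 3461.0000×61/94 = 2245.9681 rpm, dir flips to −; running = −2245.9681
Stage 2 [94T→27T]: ω = 2245.9681×94/27 = 7819.2963 rpm, dir flips to +; running = +7819.2963
Stage 3 [27T→31T]: ω = 7819.2963×27/31 = 6810.3548 rpm, dir flips to −; running = −6810.3548

-6810.3548 rpm (opposite to input, |ω| = 6810.3548 rpm)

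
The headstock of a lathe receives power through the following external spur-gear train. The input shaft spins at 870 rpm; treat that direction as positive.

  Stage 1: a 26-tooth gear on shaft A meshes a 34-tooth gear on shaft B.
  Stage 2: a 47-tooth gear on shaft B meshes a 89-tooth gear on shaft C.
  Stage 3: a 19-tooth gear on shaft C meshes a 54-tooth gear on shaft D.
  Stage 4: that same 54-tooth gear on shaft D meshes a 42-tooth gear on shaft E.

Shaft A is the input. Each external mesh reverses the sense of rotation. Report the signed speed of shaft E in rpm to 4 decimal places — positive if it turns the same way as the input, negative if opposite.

+158.9373 rpm (same as input, |ω| = 158.9373 rpm)

Stage 1 [26T→34T]: ω = 870.0000×26/34 = 665.2941 rpm, dir flips to −; running = −665.2941
Stage 2 [47T→89T]: ω = 665.2941×47/89 = 351.3351 rpm, dir flips to +; running = +351.3351
Stage 3 [19T→54T]: ω = 351.3351×19/54 = 123.6179 rpm, dir flips to −; running = −123.6179
Stage 4 [54T→42T]: ω = 123.6179×54/42 = 158.9373 rpm, dir flips to +; running = +158.9373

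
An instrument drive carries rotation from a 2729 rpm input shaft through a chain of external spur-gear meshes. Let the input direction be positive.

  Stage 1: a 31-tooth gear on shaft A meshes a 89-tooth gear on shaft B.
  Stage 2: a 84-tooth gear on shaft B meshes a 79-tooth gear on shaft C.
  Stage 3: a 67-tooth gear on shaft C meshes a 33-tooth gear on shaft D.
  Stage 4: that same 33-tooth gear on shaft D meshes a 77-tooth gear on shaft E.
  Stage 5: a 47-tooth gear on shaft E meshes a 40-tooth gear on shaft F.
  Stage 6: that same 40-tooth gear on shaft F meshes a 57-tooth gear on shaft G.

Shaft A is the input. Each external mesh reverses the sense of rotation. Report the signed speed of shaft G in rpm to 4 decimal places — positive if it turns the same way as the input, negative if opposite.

+725.1611 rpm (same as input, |ω| = 725.1611 rpm)

Stage 1 [31T→89T]: ω = 2729.0000×31/89 = 950.5506 rpm, dir flips to −; running = −950.5506
Stage 2 [84T→79T]: ω = 950.5506×84/79 = 1010.7120 rpm, dir flips to +; running = +1010.7120
Stage 3 [67T→33T]: ω = 1010.7120×67/33 = 2052.0516 rpm, dir flips to −; running = −2052.0516
Stage 4 [33T→77T]: ω = 2052.0516×33/77 = 879.4507 rpm, dir flips to +; running = +879.4507
Stage 5 [47T→40T]: ω = 879.4507×47/40 = 1033.3546 rpm, dir flips to −; running = −1033.3546
Stage 6 [40T→57T]: ω = 1033.3546×40/57 = 725.1611 rpm, dir flips to +; running = +725.1611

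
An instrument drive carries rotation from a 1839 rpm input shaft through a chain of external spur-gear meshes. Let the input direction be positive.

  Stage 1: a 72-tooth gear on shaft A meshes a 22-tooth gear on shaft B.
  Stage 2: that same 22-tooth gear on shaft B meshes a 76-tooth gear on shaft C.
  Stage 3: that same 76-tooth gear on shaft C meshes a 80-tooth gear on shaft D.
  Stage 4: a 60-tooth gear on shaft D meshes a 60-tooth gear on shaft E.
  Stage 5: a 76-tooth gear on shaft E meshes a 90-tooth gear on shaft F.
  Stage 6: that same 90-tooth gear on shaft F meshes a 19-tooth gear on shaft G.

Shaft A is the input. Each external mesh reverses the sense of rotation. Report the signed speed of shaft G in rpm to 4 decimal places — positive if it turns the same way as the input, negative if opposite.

Stage 1 [72T→22T]: ω = 1839.0000×72/22 = 6018.5455 rpm, dir flips to −; running = −6018.5455
Stage 2 [22T→76T]: ω = 6018.5455×22/76 = 1742.2105 rpm, dir flips to +; running = +1742.2105
Stage 3 [76T→80T]: ω = 1742.2105×76/80 = 1655.1000 rpm, dir flips to −; running = −1655.1000
Stage 4 [60T→60T]: ω = 1655.1000×60/60 = 1655.1000 rpm, dir flips to +; running = +1655.1000
Stage 5 [76T→90T]: ω = 1655.1000×76/90 = 1397.6400 rpm, dir flips to −; running = −1397.6400
Stage 6 [90T→19T]: ω = 1397.6400×90/19 = 6620.4000 rpm, dir flips to +; running = +6620.4000

+6620.4000 rpm (same as input, |ω| = 6620.4000 rpm)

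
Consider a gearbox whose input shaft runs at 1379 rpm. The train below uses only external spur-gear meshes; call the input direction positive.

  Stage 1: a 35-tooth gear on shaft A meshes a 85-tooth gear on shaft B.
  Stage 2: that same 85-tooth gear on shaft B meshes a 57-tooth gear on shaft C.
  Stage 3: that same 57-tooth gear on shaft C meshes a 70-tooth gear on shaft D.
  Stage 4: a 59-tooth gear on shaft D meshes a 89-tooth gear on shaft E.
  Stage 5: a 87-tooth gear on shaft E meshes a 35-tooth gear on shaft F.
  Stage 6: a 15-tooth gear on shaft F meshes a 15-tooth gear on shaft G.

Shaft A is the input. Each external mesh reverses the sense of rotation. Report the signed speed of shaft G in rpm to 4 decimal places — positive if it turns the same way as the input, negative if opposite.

+1136.1809 rpm (same as input, |ω| = 1136.1809 rpm)

Stage 1 [35T→85T]: ω = 1379.0000×35/85 = 567.8235 rpm, dir flips to −; running = −567.8235
Stage 2 [85T→57T]: ω = 567.8235×85/57 = 846.7544 rpm, dir flips to +; running = +846.7544
Stage 3 [57T→70T]: ω = 846.7544×57/70 = 689.5000 rpm, dir flips to −; running = −689.5000
Stage 4 [59T→89T]: ω = 689.5000×59/89 = 457.0843 rpm, dir flips to +; running = +457.0843
Stage 5 [87T→35T]: ω = 457.0843×87/35 = 1136.1809 rpm, dir flips to −; running = −1136.1809
Stage 6 [15T→15T]: ω = 1136.1809×15/15 = 1136.1809 rpm, dir flips to +; running = +1136.1809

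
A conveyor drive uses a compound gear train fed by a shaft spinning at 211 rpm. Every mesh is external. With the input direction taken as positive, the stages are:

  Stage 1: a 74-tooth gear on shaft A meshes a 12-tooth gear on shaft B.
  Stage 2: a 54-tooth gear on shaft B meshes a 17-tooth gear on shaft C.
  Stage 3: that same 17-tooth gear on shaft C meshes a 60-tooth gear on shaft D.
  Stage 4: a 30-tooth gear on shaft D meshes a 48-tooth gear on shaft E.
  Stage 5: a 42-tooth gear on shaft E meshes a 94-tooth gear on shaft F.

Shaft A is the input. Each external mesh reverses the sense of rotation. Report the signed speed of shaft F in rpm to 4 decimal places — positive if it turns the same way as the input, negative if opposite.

-327.0219 rpm (opposite to input, |ω| = 327.0219 rpm)

Stage 1 [74T→12T]: ω = 211.0000×74/12 = 1301.1667 rpm, dir flips to −; running = −1301.1667
Stage 2 [54T→17T]: ω = 1301.1667×54/17 = 4133.1176 rpm, dir flips to +; running = +4133.1176
Stage 3 [17T→60T]: ω = 4133.1176×17/60 = 1171.0500 rpm, dir flips to −; running = −1171.0500
Stage 4 [30T→48T]: ω = 1171.0500×30/48 = 731.9062 rpm, dir flips to +; running = +731.9062
Stage 5 [42T→94T]: ω = 731.9062×42/94 = 327.0219 rpm, dir flips to −; running = −327.0219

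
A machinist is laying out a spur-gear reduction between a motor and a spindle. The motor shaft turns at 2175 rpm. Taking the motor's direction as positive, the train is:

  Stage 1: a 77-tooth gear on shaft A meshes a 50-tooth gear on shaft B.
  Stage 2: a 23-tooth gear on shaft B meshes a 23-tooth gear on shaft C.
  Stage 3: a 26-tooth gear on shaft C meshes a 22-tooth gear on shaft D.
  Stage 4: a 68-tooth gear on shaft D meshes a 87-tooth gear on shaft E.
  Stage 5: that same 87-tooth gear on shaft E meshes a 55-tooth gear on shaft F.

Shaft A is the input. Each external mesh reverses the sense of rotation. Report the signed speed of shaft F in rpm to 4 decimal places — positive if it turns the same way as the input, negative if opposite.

Stage 1 [77T→50T]: ω = 2175.0000×77/50 = 3349.5000 rpm, dir flips to −; running = −3349.5000
Stage 2 [23T→23T]: ω = 3349.5000×23/23 = 3349.5000 rpm, dir flips to +; running = +3349.5000
Stage 3 [26T→22T]: ω = 3349.5000×26/22 = 3958.5000 rpm, dir flips to −; running = −3958.5000
Stage 4 [68T→87T]: ω = 3958.5000×68/87 = 3094.0000 rpm, dir flips to +; running = +3094.0000
Stage 5 [87T→55T]: ω = 3094.0000×87/55 = 4894.1455 rpm, dir flips to −; running = −4894.1455

-4894.1455 rpm (opposite to input, |ω| = 4894.1455 rpm)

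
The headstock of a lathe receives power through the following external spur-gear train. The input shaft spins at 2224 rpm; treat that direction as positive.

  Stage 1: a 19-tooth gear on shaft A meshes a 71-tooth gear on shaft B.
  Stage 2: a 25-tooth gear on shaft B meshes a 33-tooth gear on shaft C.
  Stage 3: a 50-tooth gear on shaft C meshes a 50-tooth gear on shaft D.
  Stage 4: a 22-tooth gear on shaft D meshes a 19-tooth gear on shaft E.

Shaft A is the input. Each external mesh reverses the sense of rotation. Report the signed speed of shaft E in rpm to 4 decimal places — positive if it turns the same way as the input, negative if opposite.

Stage 1 [19T→71T]: ω = 2224.0000×19/71 = 595.1549 rpm, dir flips to −; running = −595.1549
Stage 2 [25T→33T]: ω = 595.1549×25/33 = 450.8749 rpm, dir flips to +; running = +450.8749
Stage 3 [50T→50T]: ω = 450.8749×50/50 = 450.8749 rpm, dir flips to −; running = −450.8749
Stage 4 [22T→19T]: ω = 450.8749×22/19 = 522.0657 rpm, dir flips to +; running = +522.0657

+522.0657 rpm (same as input, |ω| = 522.0657 rpm)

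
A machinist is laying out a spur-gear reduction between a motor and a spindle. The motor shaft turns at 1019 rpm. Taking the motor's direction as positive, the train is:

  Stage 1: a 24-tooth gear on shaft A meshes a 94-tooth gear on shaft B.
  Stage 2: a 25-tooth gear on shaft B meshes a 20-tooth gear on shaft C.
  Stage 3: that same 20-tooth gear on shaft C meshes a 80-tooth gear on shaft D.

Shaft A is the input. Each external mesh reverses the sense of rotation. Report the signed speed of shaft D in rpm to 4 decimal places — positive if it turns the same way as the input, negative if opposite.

Stage 1 [24T→94T]: ω = 1019.0000×24/94 = 260.1702 rpm, dir flips to −; running = −260.1702
Stage 2 [25T→20T]: ω = 260.1702×25/20 = 325.2128 rpm, dir flips to +; running = +325.2128
Stage 3 [20T→80T]: ω = 325.2128×20/80 = 81.3032 rpm, dir flips to −; running = −81.3032

-81.3032 rpm (opposite to input, |ω| = 81.3032 rpm)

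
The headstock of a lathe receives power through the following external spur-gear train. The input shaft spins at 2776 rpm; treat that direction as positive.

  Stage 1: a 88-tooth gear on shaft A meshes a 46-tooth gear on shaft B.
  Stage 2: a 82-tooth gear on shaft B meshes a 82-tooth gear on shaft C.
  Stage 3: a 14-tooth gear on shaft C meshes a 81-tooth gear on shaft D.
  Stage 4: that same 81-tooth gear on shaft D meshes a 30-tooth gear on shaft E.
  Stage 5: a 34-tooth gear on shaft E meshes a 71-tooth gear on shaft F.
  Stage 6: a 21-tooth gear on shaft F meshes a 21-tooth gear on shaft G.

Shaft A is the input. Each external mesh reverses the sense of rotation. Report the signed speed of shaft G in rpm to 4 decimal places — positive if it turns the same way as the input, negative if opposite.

Stage 1 [88T→46T]: ω = 2776.0000×88/46 = 5310.6087 rpm, dir flips to −; running = −5310.6087
Stage 2 [82T→82T]: ω = 5310.6087×82/82 = 5310.6087 rpm, dir flips to +; running = +5310.6087
Stage 3 [14T→81T]: ω = 5310.6087×14/81 = 917.8830 rpm, dir flips to −; running = −917.8830
Stage 4 [81T→30T]: ω = 917.8830×81/30 = 2478.2841 rpm, dir flips to +; running = +2478.2841
Stage 5 [34T→71T]: ω = 2478.2841×34/71 = 1186.7839 rpm, dir flips to −; running = −1186.7839
Stage 6 [21T→21T]: ω = 1186.7839×21/21 = 1186.7839 rpm, dir flips to +; running = +1186.7839

+1186.7839 rpm (same as input, |ω| = 1186.7839 rpm)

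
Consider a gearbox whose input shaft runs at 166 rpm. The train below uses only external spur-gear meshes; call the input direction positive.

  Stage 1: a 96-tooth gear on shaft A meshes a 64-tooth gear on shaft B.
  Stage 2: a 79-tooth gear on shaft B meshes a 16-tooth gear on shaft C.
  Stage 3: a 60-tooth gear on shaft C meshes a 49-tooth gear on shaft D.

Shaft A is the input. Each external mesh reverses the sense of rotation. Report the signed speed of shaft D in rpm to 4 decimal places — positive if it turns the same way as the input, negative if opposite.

Stage 1 [96T→64T]: ω = 166.0000×96/64 = 249.0000 rpm, dir flips to −; running = −249.0000
Stage 2 [79T→16T]: ω = 249.0000×79/16 = 1229.4375 rpm, dir flips to +; running = +1229.4375
Stage 3 [60T→49T]: ω = 1229.4375×60/49 = 1505.4337 rpm, dir flips to −; running = −1505.4337

-1505.4337 rpm (opposite to input, |ω| = 1505.4337 rpm)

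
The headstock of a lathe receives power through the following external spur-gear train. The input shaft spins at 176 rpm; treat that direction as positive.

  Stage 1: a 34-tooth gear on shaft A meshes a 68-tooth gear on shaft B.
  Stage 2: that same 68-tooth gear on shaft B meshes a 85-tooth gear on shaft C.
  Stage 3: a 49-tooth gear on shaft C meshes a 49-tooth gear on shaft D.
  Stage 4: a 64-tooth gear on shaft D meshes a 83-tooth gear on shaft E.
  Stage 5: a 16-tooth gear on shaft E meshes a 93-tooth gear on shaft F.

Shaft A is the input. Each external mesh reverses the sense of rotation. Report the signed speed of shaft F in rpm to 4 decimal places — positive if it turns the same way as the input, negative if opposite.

-9.3392 rpm (opposite to input, |ω| = 9.3392 rpm)

Stage 1 [34T→68T]: ω = 176.0000×34/68 = 88.0000 rpm, dir flips to −; running = −88.0000
Stage 2 [68T→85T]: ω = 88.0000×68/85 = 70.4000 rpm, dir flips to +; running = +70.4000
Stage 3 [49T→49T]: ω = 70.4000×49/49 = 70.4000 rpm, dir flips to −; running = −70.4000
Stage 4 [64T→83T]: ω = 70.4000×64/83 = 54.2843 rpm, dir flips to +; running = +54.2843
Stage 5 [16T→93T]: ω = 54.2843×16/93 = 9.3392 rpm, dir flips to −; running = −9.3392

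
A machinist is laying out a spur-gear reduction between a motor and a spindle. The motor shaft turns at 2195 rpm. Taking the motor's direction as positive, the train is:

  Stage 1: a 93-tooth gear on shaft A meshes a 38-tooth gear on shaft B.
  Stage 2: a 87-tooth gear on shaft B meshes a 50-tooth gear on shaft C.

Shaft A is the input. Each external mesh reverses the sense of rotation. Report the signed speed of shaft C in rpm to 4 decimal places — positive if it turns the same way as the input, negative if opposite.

+9347.2342 rpm (same as input, |ω| = 9347.2342 rpm)

Stage 1 [93T→38T]: ω = 2195.0000×93/38 = 5371.9737 rpm, dir flips to −; running = −5371.9737
Stage 2 [87T→50T]: ω = 5371.9737×87/50 = 9347.2342 rpm, dir flips to +; running = +9347.2342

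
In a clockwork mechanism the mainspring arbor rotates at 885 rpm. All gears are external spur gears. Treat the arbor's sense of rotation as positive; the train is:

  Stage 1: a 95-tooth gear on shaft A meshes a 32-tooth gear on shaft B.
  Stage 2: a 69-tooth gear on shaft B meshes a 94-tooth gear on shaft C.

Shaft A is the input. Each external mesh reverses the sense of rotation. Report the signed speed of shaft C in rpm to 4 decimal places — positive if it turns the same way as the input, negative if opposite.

Stage 1 [95T→32T]: ω = 885.0000×95/32 = 2627.3438 rpm, dir flips to −; running = −2627.3438
Stage 2 [69T→94T]: ω = 2627.3438×69/94 = 1928.5821 rpm, dir flips to +; running = +1928.5821

+1928.5821 rpm (same as input, |ω| = 1928.5821 rpm)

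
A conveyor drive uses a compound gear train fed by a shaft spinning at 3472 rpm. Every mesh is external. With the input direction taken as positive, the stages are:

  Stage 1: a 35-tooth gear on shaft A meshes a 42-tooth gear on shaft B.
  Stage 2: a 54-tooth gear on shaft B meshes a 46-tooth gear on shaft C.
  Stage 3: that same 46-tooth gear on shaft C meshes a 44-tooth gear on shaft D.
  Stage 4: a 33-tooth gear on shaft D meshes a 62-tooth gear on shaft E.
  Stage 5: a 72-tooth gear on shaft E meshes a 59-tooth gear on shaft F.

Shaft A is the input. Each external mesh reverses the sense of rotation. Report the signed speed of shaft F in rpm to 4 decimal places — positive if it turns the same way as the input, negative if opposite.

Stage 1 [35T→42T]: ω = 3472.0000×35/42 = 2893.3333 rpm, dir flips to −; running = −2893.3333
Stage 2 [54T→46T]: ω = 2893.3333×54/46 = 3396.5217 rpm, dir flips to +; running = +3396.5217
Stage 3 [46T→44T]: ω = 3396.5217×46/44 = 3550.9091 rpm, dir flips to −; running = −3550.9091
Stage 4 [33T→62T]: ω = 3550.9091×33/62 = 1890.0000 rpm, dir flips to +; running = +1890.0000
Stage 5 [72T→59T]: ω = 1890.0000×72/59 = 2306.4407 rpm, dir flips to −; running = −2306.4407

-2306.4407 rpm (opposite to input, |ω| = 2306.4407 rpm)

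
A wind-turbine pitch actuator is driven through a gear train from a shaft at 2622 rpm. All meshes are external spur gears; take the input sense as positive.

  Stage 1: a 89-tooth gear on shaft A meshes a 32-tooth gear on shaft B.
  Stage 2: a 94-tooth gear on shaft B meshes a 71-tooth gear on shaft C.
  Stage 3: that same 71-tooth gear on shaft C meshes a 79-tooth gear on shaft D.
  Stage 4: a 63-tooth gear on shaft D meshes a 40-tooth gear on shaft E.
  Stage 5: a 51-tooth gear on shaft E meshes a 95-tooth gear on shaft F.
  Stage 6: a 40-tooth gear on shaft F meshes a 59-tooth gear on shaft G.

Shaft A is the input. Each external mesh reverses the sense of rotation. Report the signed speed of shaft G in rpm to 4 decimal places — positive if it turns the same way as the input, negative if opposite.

Stage 1 [89T→32T]: ω = 2622.0000×89/32 = 7292.4375 rpm, dir flips to −; running = −7292.4375
Stage 2 [94T→71T]: ω = 7292.4375×94/71 = 9654.7764 rpm, dir flips to +; running = +9654.7764
Stage 3 [71T→79T]: ω = 9654.7764×71/79 = 8677.0775 rpm, dir flips to −; running = −8677.0775
Stage 4 [63T→40T]: ω = 8677.0775×63/40 = 13666.3971 rpm, dir flips to +; running = +13666.3971
Stage 5 [51T→95T]: ω = 13666.3971×51/95 = 7336.6974 rpm, dir flips to −; running = −7336.6974
Stage 6 [40T→59T]: ω = 7336.6974×40/59 = 4974.0321 rpm, dir flips to +; running = +4974.0321

+4974.0321 rpm (same as input, |ω| = 4974.0321 rpm)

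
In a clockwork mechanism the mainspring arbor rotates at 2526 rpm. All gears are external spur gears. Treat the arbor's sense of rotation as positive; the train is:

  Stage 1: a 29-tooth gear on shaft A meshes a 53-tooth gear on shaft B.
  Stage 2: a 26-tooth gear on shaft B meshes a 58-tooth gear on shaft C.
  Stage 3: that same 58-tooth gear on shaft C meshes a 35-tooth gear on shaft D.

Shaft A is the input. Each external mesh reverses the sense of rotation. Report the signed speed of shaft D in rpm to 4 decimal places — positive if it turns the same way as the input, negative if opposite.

-1026.7407 rpm (opposite to input, |ω| = 1026.7407 rpm)

Stage 1 [29T→53T]: ω = 2526.0000×29/53 = 1382.1509 rpm, dir flips to −; running = −1382.1509
Stage 2 [26T→58T]: ω = 1382.1509×26/58 = 619.5849 rpm, dir flips to +; running = +619.5849
Stage 3 [58T→35T]: ω = 619.5849×58/35 = 1026.7407 rpm, dir flips to −; running = −1026.7407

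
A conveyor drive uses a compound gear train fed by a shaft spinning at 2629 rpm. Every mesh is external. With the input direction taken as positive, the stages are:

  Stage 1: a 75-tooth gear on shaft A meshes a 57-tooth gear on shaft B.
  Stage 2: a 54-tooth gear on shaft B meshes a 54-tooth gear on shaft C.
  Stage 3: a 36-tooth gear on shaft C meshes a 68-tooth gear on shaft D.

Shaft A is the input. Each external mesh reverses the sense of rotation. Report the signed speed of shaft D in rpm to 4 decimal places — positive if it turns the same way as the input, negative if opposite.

-1831.3467 rpm (opposite to input, |ω| = 1831.3467 rpm)

Stage 1 [75T→57T]: ω = 2629.0000×75/57 = 3459.2105 rpm, dir flips to −; running = −3459.2105
Stage 2 [54T→54T]: ω = 3459.2105×54/54 = 3459.2105 rpm, dir flips to +; running = +3459.2105
Stage 3 [36T→68T]: ω = 3459.2105×36/68 = 1831.3467 rpm, dir flips to −; running = −1831.3467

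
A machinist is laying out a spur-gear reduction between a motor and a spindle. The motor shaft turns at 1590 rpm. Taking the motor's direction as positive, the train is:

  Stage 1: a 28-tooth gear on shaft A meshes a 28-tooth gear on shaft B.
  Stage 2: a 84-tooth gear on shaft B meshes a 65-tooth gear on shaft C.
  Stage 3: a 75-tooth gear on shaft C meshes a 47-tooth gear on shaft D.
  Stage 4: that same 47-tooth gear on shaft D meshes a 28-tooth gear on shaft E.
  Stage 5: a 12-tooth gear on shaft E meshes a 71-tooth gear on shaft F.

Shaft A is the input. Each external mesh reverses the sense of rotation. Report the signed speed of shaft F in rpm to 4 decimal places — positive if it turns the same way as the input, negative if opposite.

-930.2275 rpm (opposite to input, |ω| = 930.2275 rpm)

Stage 1 [28T→28T]: ω = 1590.0000×28/28 = 1590.0000 rpm, dir flips to −; running = −1590.0000
Stage 2 [84T→65T]: ω = 1590.0000×84/65 = 2054.7692 rpm, dir flips to +; running = +2054.7692
Stage 3 [75T→47T]: ω = 2054.7692×75/47 = 3278.8871 rpm, dir flips to −; running = −3278.8871
Stage 4 [47T→28T]: ω = 3278.8871×47/28 = 5503.8462 rpm, dir flips to +; running = +5503.8462
Stage 5 [12T→71T]: ω = 5503.8462×12/71 = 930.2275 rpm, dir flips to −; running = −930.2275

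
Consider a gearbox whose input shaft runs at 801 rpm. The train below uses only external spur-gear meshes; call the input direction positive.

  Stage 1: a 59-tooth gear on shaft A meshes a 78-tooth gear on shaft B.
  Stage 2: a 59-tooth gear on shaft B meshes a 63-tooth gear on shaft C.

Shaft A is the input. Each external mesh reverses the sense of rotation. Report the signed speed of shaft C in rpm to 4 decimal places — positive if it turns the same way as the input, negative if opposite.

Stage 1 [59T→78T]: ω = 801.0000×59/78 = 605.8846 rpm, dir flips to −; running = −605.8846
Stage 2 [59T→63T]: ω = 605.8846×59/63 = 567.4158 rpm, dir flips to +; running = +567.4158

+567.4158 rpm (same as input, |ω| = 567.4158 rpm)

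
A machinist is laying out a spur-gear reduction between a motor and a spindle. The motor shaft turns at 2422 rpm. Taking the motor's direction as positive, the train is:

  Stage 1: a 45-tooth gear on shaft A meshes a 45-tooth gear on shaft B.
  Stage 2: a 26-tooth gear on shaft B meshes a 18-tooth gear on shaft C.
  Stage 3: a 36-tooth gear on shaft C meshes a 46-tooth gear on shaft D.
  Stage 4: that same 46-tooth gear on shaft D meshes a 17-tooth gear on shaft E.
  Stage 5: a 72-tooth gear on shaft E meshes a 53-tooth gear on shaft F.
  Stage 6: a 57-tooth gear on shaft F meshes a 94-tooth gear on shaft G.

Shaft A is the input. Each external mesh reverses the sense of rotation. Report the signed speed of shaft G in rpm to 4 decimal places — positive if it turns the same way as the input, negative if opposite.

Stage 1 [45T→45T]: ω = 2422.0000×45/45 = 2422.0000 rpm, dir flips to −; running = −2422.0000
Stage 2 [26T→18T]: ω = 2422.0000×26/18 = 3498.4444 rpm, dir flips to +; running = +3498.4444
Stage 3 [36T→46T]: ω = 3498.4444×36/46 = 2737.9130 rpm, dir flips to −; running = −2737.9130
Stage 4 [46T→17T]: ω = 2737.9130×46/17 = 7408.4706 rpm, dir flips to +; running = +7408.4706
Stage 5 [72T→53T]: ω = 7408.4706×72/53 = 10064.3374 rpm, dir flips to −; running = −10064.3374
Stage 6 [57T→94T]: ω = 10064.3374×57/94 = 6102.8429 rpm, dir flips to +; running = +6102.8429

+6102.8429 rpm (same as input, |ω| = 6102.8429 rpm)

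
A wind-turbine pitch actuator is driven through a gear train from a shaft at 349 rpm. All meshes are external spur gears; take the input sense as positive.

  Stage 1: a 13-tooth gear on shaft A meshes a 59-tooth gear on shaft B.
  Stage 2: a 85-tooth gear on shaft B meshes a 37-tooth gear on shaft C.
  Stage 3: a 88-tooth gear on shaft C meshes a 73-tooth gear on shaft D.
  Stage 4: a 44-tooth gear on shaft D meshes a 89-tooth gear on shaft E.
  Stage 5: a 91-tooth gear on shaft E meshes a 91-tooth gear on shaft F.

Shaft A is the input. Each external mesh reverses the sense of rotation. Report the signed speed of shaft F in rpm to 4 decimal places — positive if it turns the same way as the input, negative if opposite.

Stage 1 [13T→59T]: ω = 349.0000×13/59 = 76.8983 rpm, dir flips to −; running = −76.8983
Stage 2 [85T→37T]: ω = 76.8983×85/37 = 176.6583 rpm, dir flips to +; running = +176.6583
Stage 3 [88T→73T]: ω = 176.6583×88/73 = 212.9579 rpm, dir flips to −; running = −212.9579
Stage 4 [44T→89T]: ω = 212.9579×44/89 = 105.2826 rpm, dir flips to +; running = +105.2826
Stage 5 [91T→91T]: ω = 105.2826×91/91 = 105.2826 rpm, dir flips to −; running = −105.2826

-105.2826 rpm (opposite to input, |ω| = 105.2826 rpm)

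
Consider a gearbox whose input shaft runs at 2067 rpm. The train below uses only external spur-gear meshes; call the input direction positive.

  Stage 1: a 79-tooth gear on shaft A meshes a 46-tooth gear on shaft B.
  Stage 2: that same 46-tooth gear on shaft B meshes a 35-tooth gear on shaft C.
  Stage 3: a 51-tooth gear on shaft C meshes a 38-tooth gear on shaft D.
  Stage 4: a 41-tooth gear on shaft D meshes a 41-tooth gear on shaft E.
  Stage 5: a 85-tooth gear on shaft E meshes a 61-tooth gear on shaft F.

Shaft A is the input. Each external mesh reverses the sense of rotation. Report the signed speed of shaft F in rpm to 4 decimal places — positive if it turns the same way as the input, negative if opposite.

Stage 1 [79T→46T]: ω = 2067.0000×79/46 = 3549.8478 rpm, dir flips to −; running = −3549.8478
Stage 2 [46T→35T]: ω = 3549.8478×46/35 = 4665.5143 rpm, dir flips to +; running = +4665.5143
Stage 3 [51T→38T]: ω = 4665.5143×51/38 = 6261.6113 rpm, dir flips to −; running = −6261.6113
Stage 4 [41T→41T]: ω = 6261.6113×41/41 = 6261.6113 rpm, dir flips to +; running = +6261.6113
Stage 5 [85T→61T]: ω = 6261.6113×85/61 = 8725.1960 rpm, dir flips to −; running = −8725.1960

-8725.1960 rpm (opposite to input, |ω| = 8725.1960 rpm)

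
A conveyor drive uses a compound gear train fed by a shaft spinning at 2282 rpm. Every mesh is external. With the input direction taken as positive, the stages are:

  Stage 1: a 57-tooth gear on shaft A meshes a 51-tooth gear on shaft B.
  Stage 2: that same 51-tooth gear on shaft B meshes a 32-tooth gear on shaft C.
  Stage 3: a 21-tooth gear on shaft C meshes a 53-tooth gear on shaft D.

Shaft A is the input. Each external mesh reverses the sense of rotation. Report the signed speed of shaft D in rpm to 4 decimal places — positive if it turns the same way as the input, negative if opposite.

Stage 1 [57T→51T]: ω = 2282.0000×57/51 = 2550.4706 rpm, dir flips to −; running = −2550.4706
Stage 2 [51T→32T]: ω = 2550.4706×51/32 = 4064.8125 rpm, dir flips to +; running = +4064.8125
Stage 3 [21T→53T]: ω = 4064.8125×21/53 = 1610.5861 rpm, dir flips to −; running = −1610.5861

-1610.5861 rpm (opposite to input, |ω| = 1610.5861 rpm)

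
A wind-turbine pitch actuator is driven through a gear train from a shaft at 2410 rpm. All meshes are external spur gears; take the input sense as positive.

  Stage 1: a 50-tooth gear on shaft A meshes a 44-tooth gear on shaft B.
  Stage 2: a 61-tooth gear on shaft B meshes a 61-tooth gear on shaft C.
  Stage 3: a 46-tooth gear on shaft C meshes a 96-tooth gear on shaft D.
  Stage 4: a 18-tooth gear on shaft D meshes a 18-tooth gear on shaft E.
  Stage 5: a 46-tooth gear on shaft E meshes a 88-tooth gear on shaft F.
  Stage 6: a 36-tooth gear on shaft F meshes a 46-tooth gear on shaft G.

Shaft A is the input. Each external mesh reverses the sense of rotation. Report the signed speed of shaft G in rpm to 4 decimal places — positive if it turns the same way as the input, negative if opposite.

Stage 1 [50T→44T]: ω = 2410.0000×50/44 = 2738.6364 rpm, dir flips to −; running = −2738.6364
Stage 2 [61T→61T]: ω = 2738.6364×61/61 = 2738.6364 rpm, dir flips to +; running = +2738.6364
Stage 3 [46T→96T]: ω = 2738.6364×46/96 = 1312.2633 rpm, dir flips to −; running = −1312.2633
Stage 4 [18T→18T]: ω = 1312.2633×18/18 = 1312.2633 rpm, dir flips to +; running = +1312.2633
Stage 5 [46T→88T]: ω = 1312.2633×46/88 = 685.9558 rpm, dir flips to −; running = −685.9558
Stage 6 [36T→46T]: ω = 685.9558×36/46 = 536.8350 rpm, dir flips to +; running = +536.8350

+536.8350 rpm (same as input, |ω| = 536.8350 rpm)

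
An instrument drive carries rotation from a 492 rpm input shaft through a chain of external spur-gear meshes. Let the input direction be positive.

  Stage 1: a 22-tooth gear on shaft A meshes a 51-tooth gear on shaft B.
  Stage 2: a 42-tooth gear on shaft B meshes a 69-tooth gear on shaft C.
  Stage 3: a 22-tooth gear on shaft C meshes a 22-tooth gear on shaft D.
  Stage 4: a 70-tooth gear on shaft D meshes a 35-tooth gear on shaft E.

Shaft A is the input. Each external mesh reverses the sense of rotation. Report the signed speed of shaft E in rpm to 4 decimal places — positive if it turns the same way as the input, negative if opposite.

+258.3734 rpm (same as input, |ω| = 258.3734 rpm)

Stage 1 [22T→51T]: ω = 492.0000×22/51 = 212.2353 rpm, dir flips to −; running = −212.2353
Stage 2 [42T→69T]: ω = 212.2353×42/69 = 129.1867 rpm, dir flips to +; running = +129.1867
Stage 3 [22T→22T]: ω = 129.1867×22/22 = 129.1867 rpm, dir flips to −; running = −129.1867
Stage 4 [70T→35T]: ω = 129.1867×70/35 = 258.3734 rpm, dir flips to +; running = +258.3734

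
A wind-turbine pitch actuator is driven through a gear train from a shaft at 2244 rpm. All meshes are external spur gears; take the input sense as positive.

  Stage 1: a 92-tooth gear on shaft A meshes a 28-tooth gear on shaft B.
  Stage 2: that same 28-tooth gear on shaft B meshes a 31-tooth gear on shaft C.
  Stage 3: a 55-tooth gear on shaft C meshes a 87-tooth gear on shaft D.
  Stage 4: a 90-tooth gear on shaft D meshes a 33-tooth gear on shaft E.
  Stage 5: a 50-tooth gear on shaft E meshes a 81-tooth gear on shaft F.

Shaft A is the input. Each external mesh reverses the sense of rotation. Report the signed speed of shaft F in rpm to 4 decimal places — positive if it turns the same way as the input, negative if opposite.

-7087.7106 rpm (opposite to input, |ω| = 7087.7106 rpm)

Stage 1 [92T→28T]: ω = 2244.0000×92/28 = 7373.1429 rpm, dir flips to −; running = −7373.1429
Stage 2 [28T→31T]: ω = 7373.1429×28/31 = 6659.6129 rpm, dir flips to +; running = +6659.6129
Stage 3 [55T→87T]: ω = 6659.6129×55/87 = 4210.1001 rpm, dir flips to −; running = −4210.1001
Stage 4 [90T→33T]: ω = 4210.1001×90/33 = 11482.0912 rpm, dir flips to +; running = +11482.0912
Stage 5 [50T→81T]: ω = 11482.0912×50/81 = 7087.7106 rpm, dir flips to −; running = −7087.7106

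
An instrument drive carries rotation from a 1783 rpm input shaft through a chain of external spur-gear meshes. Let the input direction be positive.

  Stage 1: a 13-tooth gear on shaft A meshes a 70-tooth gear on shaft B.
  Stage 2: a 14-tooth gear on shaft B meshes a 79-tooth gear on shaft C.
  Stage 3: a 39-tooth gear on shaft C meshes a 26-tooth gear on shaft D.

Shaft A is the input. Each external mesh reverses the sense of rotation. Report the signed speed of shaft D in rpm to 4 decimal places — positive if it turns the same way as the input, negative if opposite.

Stage 1 [13T→70T]: ω = 1783.0000×13/70 = 331.1286 rpm, dir flips to −; running = −331.1286
Stage 2 [14T→79T]: ω = 331.1286×14/79 = 58.6810 rpm, dir flips to +; running = +58.6810
Stage 3 [39T→26T]: ω = 58.6810×39/26 = 88.0215 rpm, dir flips to −; running = −88.0215

-88.0215 rpm (opposite to input, |ω| = 88.0215 rpm)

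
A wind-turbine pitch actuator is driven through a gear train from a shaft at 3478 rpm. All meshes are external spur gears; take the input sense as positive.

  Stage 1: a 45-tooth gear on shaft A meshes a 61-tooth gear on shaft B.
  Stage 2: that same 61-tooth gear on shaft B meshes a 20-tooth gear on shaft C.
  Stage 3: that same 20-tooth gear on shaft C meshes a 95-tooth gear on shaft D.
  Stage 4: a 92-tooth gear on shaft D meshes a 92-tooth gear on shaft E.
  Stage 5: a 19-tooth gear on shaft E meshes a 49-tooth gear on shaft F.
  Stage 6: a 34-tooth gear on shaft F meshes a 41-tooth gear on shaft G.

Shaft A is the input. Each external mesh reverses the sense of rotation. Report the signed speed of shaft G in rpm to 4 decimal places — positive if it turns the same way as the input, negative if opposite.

Stage 1 [45T→61T]: ω = 3478.0000×45/61 = 2565.7377 rpm, dir flips to −; running = −2565.7377
Stage 2 [61T→20T]: ω = 2565.7377×61/20 = 7825.5000 rpm, dir flips to +; running = +7825.5000
Stage 3 [20T→95T]: ω = 7825.5000×20/95 = 1647.4737 rpm, dir flips to −; running = −1647.4737
Stage 4 [92T→92T]: ω = 1647.4737×92/92 = 1647.4737 rpm, dir flips to +; running = +1647.4737
Stage 5 [19T→49T]: ω = 1647.4737×19/49 = 638.8163 rpm, dir flips to −; running = −638.8163
Stage 6 [34T→41T]: ω = 638.8163×34/41 = 529.7501 rpm, dir flips to +; running = +529.7501

+529.7501 rpm (same as input, |ω| = 529.7501 rpm)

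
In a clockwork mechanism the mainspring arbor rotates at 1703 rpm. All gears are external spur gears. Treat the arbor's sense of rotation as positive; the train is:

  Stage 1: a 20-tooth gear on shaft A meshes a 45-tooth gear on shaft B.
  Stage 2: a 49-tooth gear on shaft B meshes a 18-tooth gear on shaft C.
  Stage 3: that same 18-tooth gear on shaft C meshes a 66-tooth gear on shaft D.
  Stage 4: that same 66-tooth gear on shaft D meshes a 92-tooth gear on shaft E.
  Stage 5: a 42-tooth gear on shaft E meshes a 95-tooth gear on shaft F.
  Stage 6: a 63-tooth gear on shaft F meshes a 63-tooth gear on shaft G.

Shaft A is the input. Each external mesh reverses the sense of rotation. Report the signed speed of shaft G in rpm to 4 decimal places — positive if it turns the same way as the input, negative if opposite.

+178.2240 rpm (same as input, |ω| = 178.2240 rpm)

Stage 1 [20T→45T]: ω = 1703.0000×20/45 = 756.8889 rpm, dir flips to −; running = −756.8889
Stage 2 [49T→18T]: ω = 756.8889×49/18 = 2060.4198 rpm, dir flips to +; running = +2060.4198
Stage 3 [18T→66T]: ω = 2060.4198×18/66 = 561.9327 rpm, dir flips to −; running = −561.9327
Stage 4 [66T→92T]: ω = 561.9327×66/92 = 403.1256 rpm, dir flips to +; running = +403.1256
Stage 5 [42T→95T]: ω = 403.1256×42/95 = 178.2240 rpm, dir flips to −; running = −178.2240
Stage 6 [63T→63T]: ω = 178.2240×63/63 = 178.2240 rpm, dir flips to +; running = +178.2240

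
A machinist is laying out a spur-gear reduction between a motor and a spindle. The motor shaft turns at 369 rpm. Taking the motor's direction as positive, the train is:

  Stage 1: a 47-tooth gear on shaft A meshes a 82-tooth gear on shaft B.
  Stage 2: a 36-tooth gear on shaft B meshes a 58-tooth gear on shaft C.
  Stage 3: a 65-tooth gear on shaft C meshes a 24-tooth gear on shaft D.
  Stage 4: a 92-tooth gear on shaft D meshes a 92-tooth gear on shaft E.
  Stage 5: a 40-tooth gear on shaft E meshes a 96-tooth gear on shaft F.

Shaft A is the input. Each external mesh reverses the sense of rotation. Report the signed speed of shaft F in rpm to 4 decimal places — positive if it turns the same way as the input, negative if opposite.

-148.1412 rpm (opposite to input, |ω| = 148.1412 rpm)

Stage 1 [47T→82T]: ω = 369.0000×47/82 = 211.5000 rpm, dir flips to −; running = −211.5000
Stage 2 [36T→58T]: ω = 211.5000×36/58 = 131.2759 rpm, dir flips to +; running = +131.2759
Stage 3 [65T→24T]: ω = 131.2759×65/24 = 355.5388 rpm, dir flips to −; running = −355.5388
Stage 4 [92T→92T]: ω = 355.5388×92/92 = 355.5388 rpm, dir flips to +; running = +355.5388
Stage 5 [40T→96T]: ω = 355.5388×40/96 = 148.1412 rpm, dir flips to −; running = −148.1412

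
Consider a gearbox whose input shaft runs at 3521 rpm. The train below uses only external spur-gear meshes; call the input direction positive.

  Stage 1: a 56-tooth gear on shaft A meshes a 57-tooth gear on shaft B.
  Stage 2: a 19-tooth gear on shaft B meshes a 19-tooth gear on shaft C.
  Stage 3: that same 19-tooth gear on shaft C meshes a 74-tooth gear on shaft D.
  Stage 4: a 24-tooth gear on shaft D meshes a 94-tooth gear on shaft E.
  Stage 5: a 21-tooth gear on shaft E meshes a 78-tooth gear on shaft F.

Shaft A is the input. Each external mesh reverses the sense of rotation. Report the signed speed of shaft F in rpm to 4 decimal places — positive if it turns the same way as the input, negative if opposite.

-61.0533 rpm (opposite to input, |ω| = 61.0533 rpm)

Stage 1 [56T→57T]: ω = 3521.0000×56/57 = 3459.2281 rpm, dir flips to −; running = −3459.2281
Stage 2 [19T→19T]: ω = 3459.2281×19/19 = 3459.2281 rpm, dir flips to +; running = +3459.2281
Stage 3 [19T→74T]: ω = 3459.2281×19/74 = 888.1802 rpm, dir flips to −; running = −888.1802
Stage 4 [24T→94T]: ω = 888.1802×24/94 = 226.7694 rpm, dir flips to +; running = +226.7694
Stage 5 [21T→78T]: ω = 226.7694×21/78 = 61.0533 rpm, dir flips to −; running = −61.0533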